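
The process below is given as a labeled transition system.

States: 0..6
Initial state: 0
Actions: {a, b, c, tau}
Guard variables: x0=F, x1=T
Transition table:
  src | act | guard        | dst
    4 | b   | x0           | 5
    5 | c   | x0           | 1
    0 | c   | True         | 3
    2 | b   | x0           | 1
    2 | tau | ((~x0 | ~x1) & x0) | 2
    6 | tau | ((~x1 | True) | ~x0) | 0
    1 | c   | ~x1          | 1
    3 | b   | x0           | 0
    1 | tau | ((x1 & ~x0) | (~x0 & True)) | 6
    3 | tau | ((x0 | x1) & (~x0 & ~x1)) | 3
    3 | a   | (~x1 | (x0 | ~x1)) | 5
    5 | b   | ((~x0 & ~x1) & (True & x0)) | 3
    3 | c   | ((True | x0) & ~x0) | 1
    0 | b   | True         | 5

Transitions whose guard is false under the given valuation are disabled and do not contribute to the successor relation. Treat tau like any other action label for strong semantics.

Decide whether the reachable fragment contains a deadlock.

R = {0,1,3,5,6}
  0: b→5  c→3  [2 out]
  1: tau→6  [1 out]
  3: c→1  [1 out]
  5: ∅  [STUCK]
  6: tau→0  [1 out]
Path to 5: b

Answer: DEADLOCK at state 5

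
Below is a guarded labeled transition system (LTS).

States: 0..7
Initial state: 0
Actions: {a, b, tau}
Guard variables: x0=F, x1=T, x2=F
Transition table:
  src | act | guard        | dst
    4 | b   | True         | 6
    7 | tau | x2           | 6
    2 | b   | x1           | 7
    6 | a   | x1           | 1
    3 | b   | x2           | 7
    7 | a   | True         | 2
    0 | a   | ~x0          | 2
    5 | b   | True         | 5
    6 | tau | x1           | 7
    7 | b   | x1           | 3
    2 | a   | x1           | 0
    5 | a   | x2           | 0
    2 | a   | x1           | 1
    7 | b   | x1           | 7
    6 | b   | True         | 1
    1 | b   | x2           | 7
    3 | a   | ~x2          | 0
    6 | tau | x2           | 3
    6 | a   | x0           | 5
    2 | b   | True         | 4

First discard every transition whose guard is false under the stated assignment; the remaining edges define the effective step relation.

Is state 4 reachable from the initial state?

Guard filter leaves 14 enabled edge(s).
L0 = {0}
L1 = {2}  now seen {0,2}
L2 = {1,4,7}  now seen {0,1,2,4,7}
L3 = {3,6}  now seen {0,1,2,3,4,6,7}
Reach set: {0,1,2,3,4,6,7}
witness 4: a·b

Answer: REACHABLE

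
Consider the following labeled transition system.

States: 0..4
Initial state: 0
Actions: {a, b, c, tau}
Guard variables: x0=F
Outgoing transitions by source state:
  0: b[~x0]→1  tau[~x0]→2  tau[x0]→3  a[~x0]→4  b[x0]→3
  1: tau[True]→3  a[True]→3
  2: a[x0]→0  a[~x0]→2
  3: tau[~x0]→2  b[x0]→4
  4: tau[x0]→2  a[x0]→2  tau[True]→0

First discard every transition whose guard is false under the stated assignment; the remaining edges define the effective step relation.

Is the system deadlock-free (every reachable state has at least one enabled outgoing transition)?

R = {0,1,2,3,4}
  0: a→4  b→1  tau→2  [3 out]
  1: a→3  tau→3  [2 out]
  2: a→2  [1 out]
  3: tau→2  [1 out]
  4: tau→0  [1 out]

Answer: DEADLOCK-FREE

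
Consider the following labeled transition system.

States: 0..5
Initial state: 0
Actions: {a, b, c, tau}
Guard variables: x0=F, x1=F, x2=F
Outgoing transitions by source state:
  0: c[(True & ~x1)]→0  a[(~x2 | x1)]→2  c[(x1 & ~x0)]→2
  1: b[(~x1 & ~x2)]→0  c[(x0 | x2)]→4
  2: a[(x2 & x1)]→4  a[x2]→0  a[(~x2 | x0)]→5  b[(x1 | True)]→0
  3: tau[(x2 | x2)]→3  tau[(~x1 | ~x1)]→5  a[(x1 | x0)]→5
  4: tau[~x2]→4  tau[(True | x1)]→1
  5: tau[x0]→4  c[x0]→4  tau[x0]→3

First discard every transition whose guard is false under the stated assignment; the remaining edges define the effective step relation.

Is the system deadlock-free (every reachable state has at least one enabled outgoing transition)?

Answer: DEADLOCK at state 5

Working:
Reachable = {0,2,5}
  0: a→2  c→0  [deg 2]
  2: a→5  b→0  [deg 2]
  5: ∅  [deadlock]
witness 5: a·a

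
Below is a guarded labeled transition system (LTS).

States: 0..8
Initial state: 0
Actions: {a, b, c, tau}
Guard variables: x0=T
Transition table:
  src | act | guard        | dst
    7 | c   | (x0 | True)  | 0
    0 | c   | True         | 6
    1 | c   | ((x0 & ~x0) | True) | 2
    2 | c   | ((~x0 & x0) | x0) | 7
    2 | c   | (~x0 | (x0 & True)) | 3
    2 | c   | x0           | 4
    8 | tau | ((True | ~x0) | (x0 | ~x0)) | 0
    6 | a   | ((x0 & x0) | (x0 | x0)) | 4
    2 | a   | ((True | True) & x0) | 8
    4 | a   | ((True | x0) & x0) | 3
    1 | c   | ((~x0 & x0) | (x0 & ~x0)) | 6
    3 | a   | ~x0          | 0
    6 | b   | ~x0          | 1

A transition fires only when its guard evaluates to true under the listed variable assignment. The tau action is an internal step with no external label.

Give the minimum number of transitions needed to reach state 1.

Answer: UNREACHABLE

Working:
Layered search for 1:
  depth 0: {0}
  depth 1: {6}
  depth 2: {4}
  depth 3: {3}
1 never appears.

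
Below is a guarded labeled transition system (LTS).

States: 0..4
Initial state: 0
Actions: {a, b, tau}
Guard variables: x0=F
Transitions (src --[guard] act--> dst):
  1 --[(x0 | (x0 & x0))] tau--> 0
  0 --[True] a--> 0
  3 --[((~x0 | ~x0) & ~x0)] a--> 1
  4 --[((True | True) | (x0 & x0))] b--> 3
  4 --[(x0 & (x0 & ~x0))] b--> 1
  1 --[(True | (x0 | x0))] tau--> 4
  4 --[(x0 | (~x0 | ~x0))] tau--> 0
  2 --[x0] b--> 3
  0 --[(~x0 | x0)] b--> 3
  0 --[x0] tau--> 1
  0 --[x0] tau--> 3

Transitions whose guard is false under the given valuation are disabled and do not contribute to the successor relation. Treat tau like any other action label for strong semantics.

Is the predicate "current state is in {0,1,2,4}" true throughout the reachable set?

Answer: INVARIANT VIOLATED at state 3

Analysis:
Safe = {0,1,2,4}
R = {0,1,3,4}
  0: ✓
  1: ✓
  3: VIOLATES
  4: ✓
reach 3 via b — violates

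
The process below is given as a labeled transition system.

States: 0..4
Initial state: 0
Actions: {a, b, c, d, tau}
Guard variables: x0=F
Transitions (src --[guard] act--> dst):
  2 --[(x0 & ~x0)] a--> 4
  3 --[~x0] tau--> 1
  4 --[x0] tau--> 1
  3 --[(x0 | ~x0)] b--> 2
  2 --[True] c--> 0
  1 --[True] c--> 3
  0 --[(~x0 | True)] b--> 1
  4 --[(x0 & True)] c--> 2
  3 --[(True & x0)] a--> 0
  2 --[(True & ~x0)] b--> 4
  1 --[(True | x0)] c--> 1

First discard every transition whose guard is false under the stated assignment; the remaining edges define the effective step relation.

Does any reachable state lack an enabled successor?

R = {0,1,2,3,4}
  0: b→1  [deg 1]
  1: c→1  c→3  [deg 2]
  2: b→4  c→0  [deg 2]
  3: b→2  tau→1  [deg 2]
  4: ∅  [STUCK]
trace reaching 4: b·c·b·b

Answer: DEADLOCK at state 4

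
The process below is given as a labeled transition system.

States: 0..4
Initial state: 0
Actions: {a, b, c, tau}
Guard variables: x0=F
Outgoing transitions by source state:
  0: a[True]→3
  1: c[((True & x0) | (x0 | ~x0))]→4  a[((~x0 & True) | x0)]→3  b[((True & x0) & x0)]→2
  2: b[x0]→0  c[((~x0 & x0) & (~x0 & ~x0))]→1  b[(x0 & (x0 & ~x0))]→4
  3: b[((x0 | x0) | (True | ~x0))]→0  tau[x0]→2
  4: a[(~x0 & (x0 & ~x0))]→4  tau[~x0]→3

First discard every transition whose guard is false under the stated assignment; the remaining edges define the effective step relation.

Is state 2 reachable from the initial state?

Answer: UNREACHABLE

Analysis:
After dropping false guards: 5 live edges.
depth 0: {0}
depth 1: {3}  now seen {0,3}
Reach set: {0,3}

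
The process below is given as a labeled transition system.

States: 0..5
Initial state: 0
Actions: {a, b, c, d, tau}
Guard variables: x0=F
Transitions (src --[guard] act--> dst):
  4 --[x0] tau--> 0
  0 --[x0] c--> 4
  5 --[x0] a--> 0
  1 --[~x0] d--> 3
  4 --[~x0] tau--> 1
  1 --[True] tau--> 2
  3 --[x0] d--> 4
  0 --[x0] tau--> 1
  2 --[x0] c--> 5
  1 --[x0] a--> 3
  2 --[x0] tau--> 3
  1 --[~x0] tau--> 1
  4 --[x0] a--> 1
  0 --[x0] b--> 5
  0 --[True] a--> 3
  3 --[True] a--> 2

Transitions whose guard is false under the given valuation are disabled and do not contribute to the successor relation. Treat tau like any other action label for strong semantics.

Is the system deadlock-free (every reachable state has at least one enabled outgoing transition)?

Answer: DEADLOCK at state 2

Trace:
R = {0,2,3}
  0: a→3  [1 exit(s)]
  2: ∅  [no exit]
  3: a→2  [1 exit(s)]
Path to 2: a·a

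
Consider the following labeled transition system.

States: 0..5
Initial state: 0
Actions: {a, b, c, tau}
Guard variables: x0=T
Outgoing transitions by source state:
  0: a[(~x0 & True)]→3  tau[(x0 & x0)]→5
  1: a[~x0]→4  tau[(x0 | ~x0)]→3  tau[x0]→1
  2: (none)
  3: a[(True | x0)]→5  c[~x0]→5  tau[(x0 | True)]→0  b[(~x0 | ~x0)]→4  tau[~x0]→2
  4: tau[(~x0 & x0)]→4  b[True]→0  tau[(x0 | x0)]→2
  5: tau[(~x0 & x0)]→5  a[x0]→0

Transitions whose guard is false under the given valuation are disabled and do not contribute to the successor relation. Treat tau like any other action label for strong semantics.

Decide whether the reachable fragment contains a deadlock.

Answer: DEADLOCK-FREE

Working:
R = {0,5}
  0: tau→5  [1 out]
  5: a→0  [1 out]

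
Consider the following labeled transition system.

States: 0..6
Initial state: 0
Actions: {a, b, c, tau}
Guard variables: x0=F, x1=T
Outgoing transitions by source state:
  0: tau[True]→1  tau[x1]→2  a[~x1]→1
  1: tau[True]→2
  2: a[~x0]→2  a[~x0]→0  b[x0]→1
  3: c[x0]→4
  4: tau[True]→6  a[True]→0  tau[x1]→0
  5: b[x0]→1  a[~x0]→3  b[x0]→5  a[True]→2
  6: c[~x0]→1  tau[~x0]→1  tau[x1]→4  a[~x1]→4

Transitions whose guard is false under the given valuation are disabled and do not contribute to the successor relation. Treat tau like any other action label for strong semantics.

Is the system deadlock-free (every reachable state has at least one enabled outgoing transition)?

R = {0,1,2}
  0: tau→1  tau→2  [deg 2]
  1: tau→2  [deg 1]
  2: a→0  a→2  [deg 2]

Answer: DEADLOCK-FREE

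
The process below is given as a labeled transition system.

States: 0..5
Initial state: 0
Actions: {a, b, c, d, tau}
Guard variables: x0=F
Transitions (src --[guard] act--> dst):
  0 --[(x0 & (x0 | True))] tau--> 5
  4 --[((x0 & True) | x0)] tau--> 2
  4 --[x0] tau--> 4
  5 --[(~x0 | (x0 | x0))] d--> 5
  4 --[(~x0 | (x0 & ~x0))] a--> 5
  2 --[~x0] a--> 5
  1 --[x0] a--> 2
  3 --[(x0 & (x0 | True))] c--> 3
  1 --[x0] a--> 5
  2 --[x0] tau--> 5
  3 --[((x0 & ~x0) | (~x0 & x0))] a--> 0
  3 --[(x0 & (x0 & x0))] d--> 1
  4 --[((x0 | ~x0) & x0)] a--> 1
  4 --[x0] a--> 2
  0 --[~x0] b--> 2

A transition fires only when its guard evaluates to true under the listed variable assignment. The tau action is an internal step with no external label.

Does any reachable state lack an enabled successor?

Reach set: {0,2,5}
  0: b→2  [1 exit(s)]
  2: a→5  [1 exit(s)]
  5: d→5  [1 exit(s)]

Answer: DEADLOCK-FREE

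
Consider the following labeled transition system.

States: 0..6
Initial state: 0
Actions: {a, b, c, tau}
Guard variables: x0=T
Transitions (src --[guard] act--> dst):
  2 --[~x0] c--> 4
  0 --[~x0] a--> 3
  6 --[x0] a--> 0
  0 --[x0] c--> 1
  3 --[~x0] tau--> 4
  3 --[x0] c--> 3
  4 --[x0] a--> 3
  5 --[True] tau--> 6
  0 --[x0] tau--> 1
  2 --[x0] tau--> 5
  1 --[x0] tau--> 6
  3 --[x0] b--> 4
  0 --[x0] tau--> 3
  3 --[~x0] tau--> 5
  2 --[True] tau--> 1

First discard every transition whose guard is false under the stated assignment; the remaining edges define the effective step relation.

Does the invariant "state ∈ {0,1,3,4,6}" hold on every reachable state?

Answer: INVARIANT HOLDS

Working:
Inv-set: {0,1,3,4,6}
R = {0,1,3,4,6}
  0: ok
  1: ok
  3: ok
  4: ok
  6: ok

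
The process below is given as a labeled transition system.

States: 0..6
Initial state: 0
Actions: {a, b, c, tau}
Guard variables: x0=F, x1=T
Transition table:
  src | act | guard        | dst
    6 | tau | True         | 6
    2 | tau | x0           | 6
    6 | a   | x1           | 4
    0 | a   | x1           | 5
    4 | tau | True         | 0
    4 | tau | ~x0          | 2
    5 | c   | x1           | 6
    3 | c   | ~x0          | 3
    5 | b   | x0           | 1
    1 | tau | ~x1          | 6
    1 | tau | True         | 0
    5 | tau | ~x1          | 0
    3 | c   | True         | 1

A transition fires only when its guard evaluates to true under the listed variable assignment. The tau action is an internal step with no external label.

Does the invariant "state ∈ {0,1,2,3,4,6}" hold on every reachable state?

Answer: INVARIANT VIOLATED at state 5

Working:
Allowed set {0,1,2,3,4,6}
R = {0,2,4,5,6}
  0: ok
  2: ok
  4: ok
  5: VIOLATES
  6: ok
counterexample path to 5: a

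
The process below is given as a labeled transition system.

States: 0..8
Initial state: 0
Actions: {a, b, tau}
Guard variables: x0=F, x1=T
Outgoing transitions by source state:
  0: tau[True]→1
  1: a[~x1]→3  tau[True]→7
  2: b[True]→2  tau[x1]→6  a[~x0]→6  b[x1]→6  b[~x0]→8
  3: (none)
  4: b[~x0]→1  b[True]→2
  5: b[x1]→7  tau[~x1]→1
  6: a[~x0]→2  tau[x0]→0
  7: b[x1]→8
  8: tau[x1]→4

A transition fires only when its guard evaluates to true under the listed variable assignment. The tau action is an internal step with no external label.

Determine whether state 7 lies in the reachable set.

Guard filter leaves 13 enabled edge(s).
depth 0: {0}
depth 1: {1}  total {0,1}
depth 2: {7}  total {0,1,7}
depth 3: {8}  total {0,1,7,8}
depth 4: {4}  total {0,1,4,7,8}
depth 5: {2}  total {0,1,2,4,7,8}
depth 6: {6}  total {0,1,2,4,6,7,8}
Reach set: {0,1,2,4,6,7,8}
trace reaching 7: tau·tau

Answer: REACHABLE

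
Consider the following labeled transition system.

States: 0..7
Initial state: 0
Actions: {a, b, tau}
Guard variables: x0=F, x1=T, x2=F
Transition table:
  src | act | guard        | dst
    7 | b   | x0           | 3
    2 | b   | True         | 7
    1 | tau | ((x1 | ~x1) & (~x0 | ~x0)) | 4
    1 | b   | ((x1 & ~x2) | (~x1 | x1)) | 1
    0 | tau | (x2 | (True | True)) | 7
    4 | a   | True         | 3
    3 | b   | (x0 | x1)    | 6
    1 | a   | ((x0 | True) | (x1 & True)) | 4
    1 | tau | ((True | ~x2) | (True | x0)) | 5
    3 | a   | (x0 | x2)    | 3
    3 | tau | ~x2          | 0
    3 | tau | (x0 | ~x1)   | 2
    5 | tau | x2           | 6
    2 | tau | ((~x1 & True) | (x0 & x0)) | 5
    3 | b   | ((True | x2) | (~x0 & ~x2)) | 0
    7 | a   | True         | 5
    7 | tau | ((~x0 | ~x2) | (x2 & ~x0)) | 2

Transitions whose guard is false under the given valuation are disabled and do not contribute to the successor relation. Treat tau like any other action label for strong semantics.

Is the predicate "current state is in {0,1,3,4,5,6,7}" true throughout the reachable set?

Allowed set {0,1,3,4,5,6,7}
Reach set: {0,2,5,7}
  0: ✓
  2: VIOLATES
  5: ✓
  7: ✓
witness against invariant: tau·tau → 2

Answer: INVARIANT VIOLATED at state 2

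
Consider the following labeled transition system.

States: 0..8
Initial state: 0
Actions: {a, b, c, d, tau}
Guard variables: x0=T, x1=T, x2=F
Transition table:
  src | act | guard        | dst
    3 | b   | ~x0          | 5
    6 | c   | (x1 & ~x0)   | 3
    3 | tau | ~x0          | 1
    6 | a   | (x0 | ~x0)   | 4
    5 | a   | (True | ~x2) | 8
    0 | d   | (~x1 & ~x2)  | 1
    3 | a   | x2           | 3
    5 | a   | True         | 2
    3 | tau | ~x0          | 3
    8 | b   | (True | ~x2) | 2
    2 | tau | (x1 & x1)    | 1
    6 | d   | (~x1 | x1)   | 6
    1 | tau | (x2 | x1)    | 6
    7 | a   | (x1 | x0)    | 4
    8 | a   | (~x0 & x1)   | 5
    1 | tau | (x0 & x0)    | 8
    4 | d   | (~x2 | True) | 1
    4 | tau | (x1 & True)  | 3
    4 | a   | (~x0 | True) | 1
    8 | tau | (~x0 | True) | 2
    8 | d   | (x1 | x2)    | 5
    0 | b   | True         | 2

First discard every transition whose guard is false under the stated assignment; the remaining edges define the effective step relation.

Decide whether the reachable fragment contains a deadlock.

R = {0,1,2,3,4,5,6,8}
  0: b→2  [1 out]
  1: tau→6  tau→8  [2 out]
  2: tau→1  [1 out]
  3: ∅  [STUCK]
  4: a→1  d→1  tau→3  [3 out]
  5: a→2  a→8  [2 out]
  6: a→4  d→6  [2 out]
  8: b→2  d→5  tau→2  [3 out]
trace reaching 3: b·tau·tau·a·tau

Answer: DEADLOCK at state 3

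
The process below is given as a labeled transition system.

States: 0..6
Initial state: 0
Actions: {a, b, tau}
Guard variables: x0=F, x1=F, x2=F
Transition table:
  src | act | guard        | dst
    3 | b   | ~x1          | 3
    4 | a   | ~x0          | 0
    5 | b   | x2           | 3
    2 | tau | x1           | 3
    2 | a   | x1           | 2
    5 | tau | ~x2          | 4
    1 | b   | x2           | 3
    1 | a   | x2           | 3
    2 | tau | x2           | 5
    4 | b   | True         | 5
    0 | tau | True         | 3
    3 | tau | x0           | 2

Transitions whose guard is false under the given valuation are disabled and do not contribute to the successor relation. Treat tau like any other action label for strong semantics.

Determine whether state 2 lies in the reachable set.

5 transition(s) survive guard evaluation.
Layer 0: {0}
Layer 1: {3}  total {0,3}
Reachable = {0,3}

Answer: UNREACHABLE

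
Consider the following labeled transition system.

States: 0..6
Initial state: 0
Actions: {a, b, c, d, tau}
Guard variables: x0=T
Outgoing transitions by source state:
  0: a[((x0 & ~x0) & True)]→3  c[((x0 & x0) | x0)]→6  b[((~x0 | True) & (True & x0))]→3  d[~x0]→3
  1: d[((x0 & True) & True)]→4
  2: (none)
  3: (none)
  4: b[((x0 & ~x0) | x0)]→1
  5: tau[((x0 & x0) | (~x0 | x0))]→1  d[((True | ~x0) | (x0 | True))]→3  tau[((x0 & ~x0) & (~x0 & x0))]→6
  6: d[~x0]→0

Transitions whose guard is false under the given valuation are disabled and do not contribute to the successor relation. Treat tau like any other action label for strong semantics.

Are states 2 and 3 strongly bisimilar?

Answer: BISIMILAR

Analysis:
Compute ~ classes (split until stable):
  π0 = {{0,1,2,3,4,5,6}}
  π1 = {{0},{1},{2,3,6},{4},{5}}
stable after 2 split(s): 5 block(s)
[2]={2,3,6}  [3]={2,3,6}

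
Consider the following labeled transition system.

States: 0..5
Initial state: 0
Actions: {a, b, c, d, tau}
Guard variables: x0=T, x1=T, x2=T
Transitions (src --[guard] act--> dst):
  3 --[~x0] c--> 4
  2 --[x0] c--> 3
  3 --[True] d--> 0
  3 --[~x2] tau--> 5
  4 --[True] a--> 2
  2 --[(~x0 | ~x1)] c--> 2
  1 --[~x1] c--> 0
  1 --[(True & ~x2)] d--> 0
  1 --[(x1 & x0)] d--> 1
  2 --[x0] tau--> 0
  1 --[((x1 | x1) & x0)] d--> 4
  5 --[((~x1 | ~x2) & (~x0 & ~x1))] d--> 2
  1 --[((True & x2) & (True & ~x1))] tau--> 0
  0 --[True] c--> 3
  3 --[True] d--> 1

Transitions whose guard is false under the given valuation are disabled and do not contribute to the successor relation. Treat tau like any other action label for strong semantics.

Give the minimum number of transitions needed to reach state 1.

Layered search for 1:
  L0 = {0}
  L1 = {3}
  L2 = {1}
first hit 1 at d=2 via c·d

Answer: 2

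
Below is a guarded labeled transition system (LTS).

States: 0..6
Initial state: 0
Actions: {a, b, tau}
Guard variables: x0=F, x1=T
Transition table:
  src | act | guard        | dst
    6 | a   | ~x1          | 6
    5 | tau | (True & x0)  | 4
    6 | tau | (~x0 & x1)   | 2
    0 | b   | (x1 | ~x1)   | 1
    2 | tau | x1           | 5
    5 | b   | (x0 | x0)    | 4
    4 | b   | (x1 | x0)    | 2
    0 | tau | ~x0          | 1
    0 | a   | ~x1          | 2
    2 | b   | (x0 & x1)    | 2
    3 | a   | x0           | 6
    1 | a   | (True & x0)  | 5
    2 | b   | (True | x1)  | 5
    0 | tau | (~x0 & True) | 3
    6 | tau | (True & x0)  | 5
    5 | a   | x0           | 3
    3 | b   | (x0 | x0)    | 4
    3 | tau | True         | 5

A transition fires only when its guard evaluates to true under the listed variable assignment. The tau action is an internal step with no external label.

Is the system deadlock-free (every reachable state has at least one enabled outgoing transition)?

Answer: DEADLOCK at state 1

Trace:
R = {0,1,3,5}
  0: b→1  tau→1  tau→3  [3 out]
  1: ∅  [deadlock]
  3: tau→5  [1 out]
  5: ∅  [deadlock]
witness 1: b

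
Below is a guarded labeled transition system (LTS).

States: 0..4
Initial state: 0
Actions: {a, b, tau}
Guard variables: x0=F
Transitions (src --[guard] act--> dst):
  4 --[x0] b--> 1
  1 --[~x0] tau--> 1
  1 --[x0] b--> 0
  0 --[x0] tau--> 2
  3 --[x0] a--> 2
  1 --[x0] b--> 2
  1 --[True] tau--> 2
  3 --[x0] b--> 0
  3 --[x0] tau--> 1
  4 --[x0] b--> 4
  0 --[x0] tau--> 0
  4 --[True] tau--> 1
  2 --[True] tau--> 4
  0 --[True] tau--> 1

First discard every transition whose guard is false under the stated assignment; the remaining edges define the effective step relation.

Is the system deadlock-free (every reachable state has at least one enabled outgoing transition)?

Answer: DEADLOCK-FREE

Analysis:
Reach set: {0,1,2,4}
  0: tau→1  [deg 1]
  1: tau→1  tau→2  [deg 2]
  2: tau→4  [deg 1]
  4: tau→1  [deg 1]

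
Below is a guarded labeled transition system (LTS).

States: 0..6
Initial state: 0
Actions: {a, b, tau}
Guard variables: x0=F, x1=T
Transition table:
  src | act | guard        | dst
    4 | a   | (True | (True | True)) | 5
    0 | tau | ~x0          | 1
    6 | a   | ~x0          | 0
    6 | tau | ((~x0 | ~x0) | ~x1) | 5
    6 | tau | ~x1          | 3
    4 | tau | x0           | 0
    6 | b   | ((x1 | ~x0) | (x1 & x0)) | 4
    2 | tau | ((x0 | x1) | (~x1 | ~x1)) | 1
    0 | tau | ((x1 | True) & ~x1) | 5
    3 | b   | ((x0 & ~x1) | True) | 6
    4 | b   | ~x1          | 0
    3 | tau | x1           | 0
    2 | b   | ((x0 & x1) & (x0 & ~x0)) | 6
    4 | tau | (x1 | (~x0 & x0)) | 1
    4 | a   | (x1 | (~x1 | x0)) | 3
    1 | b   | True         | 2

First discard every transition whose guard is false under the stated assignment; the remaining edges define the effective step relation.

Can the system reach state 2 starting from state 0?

11 transition(s) survive guard evaluation.
depth 0: {0}
depth 1: {1}  cumulative {0,1}
depth 2: {2}  cumulative {0,1,2}
Reachable = {0,1,2}
witness 2: tau·b

Answer: REACHABLE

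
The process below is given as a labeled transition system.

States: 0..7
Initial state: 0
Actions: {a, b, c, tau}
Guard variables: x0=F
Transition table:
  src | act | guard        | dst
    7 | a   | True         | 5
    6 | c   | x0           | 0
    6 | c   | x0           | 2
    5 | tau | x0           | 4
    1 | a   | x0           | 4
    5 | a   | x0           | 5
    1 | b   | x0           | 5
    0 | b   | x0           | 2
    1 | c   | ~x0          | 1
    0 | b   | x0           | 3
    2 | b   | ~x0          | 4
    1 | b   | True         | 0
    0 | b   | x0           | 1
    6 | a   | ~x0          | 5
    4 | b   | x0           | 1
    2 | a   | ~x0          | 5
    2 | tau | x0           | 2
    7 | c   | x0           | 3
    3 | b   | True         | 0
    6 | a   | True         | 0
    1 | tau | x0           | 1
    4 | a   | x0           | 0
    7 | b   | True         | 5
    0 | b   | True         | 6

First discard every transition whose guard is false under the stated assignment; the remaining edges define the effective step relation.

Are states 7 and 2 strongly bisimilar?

Answer: BISIMILAR

Working:
Refine partition for ~:
  P[0] = {{0,1,2,3,4,5,6,7}}
  P[1] = {{0,3},{1},{2,7},{4,5},{6}}
  P[2] = {{0},{1},{2,7},{3},{4,5},{6}}
Fixed point at round 3; 6 class(es).
class of 7: {2,7}; class of 2: {2,7}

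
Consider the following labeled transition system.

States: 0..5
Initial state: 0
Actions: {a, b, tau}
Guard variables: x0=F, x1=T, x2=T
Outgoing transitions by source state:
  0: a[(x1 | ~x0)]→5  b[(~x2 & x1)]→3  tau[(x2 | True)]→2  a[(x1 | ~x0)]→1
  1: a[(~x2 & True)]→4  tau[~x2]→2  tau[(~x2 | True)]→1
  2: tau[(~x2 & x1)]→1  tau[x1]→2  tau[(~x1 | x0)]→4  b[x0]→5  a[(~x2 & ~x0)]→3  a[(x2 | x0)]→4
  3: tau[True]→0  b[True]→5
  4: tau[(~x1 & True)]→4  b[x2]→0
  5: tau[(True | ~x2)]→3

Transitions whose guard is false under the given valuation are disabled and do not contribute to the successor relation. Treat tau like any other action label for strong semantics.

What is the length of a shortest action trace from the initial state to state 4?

Answer: 2

Analysis:
Layered search for 4:
  L0 = {0}
  L1 = {1,2,5}
  L2 = {3,4}
first hit 4 at d=2 via tau·a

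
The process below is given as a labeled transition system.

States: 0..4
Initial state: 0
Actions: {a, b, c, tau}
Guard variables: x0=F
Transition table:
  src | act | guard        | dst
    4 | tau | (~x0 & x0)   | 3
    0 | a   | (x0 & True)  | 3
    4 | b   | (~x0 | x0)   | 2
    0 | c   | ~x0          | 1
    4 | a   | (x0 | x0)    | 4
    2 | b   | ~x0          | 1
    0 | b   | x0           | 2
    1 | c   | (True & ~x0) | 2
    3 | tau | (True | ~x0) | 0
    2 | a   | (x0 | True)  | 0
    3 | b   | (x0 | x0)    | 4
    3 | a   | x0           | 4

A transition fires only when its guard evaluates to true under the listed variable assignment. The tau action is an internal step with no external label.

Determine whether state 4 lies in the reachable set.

Answer: UNREACHABLE

Analysis:
After dropping false guards: 6 live edges.
Layer 0: {0}
Layer 1: {1}  now seen {0,1}
Layer 2: {2}  now seen {0,1,2}
Reachable = {0,1,2}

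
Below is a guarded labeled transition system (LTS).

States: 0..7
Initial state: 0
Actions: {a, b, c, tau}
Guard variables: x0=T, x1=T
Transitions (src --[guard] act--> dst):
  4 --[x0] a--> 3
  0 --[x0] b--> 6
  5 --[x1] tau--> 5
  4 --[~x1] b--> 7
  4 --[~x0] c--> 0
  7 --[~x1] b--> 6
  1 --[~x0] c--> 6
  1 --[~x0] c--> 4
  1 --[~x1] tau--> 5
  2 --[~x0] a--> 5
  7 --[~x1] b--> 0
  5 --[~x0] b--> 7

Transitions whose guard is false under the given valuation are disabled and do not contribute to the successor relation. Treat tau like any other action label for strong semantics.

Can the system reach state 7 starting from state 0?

Guard filter leaves 3 enabled edge(s).
depth 0: {0}
depth 1: {6}  cumulative {0,6}
R = {0,6}

Answer: UNREACHABLE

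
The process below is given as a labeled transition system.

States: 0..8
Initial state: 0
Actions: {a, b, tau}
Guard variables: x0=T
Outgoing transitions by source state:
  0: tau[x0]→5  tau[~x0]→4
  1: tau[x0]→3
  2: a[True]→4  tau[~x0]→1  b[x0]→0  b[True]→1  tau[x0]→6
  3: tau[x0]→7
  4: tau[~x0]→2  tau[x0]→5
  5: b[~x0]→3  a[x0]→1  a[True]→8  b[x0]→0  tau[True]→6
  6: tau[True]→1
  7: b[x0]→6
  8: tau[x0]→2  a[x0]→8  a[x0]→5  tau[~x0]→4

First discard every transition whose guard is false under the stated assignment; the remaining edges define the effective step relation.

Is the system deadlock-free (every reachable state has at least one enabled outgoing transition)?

Reach set: {0,1,2,3,4,5,6,7,8}
  0: tau→5  [1 exit(s)]
  1: tau→3  [1 exit(s)]
  2: a→4  b→0  b→1  tau→6  [4 exit(s)]
  3: tau→7  [1 exit(s)]
  4: tau→5  [1 exit(s)]
  5: a→1  a→8  b→0  tau→6  [4 exit(s)]
  6: tau→1  [1 exit(s)]
  7: b→6  [1 exit(s)]
  8: a→5  a→8  tau→2  [3 exit(s)]

Answer: DEADLOCK-FREE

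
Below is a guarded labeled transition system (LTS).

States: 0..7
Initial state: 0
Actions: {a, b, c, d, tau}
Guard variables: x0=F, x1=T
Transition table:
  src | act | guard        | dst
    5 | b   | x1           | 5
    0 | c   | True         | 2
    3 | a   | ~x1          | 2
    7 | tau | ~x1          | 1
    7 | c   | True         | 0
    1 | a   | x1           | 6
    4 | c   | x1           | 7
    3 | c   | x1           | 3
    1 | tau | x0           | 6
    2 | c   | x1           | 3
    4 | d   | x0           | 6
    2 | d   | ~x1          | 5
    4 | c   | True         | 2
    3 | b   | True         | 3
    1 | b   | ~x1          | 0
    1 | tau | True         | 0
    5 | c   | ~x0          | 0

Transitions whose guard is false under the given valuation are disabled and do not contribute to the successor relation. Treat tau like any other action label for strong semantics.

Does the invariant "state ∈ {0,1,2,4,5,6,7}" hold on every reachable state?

Inv-set: {0,1,2,4,5,6,7}
Reachable = {0,2,3}
  0: ok
  2: ok
  3: outside
witness against invariant: c·c → 3

Answer: INVARIANT VIOLATED at state 3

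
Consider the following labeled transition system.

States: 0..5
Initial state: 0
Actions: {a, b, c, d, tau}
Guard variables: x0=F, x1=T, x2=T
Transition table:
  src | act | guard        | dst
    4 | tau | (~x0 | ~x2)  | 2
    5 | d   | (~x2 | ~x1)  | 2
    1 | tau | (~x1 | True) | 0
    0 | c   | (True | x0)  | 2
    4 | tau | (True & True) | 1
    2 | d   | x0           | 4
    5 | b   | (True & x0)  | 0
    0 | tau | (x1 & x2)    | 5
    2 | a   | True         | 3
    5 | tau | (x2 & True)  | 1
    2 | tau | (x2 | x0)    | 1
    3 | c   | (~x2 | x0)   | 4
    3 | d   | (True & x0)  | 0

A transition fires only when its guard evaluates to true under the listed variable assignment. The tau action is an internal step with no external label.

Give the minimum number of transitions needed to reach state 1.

Breadth-first toward 1:
  L0 = {0}
  L1 = {2,5}
  L2 = {1,3}
1 enters at depth 2; path c·tau

Answer: 2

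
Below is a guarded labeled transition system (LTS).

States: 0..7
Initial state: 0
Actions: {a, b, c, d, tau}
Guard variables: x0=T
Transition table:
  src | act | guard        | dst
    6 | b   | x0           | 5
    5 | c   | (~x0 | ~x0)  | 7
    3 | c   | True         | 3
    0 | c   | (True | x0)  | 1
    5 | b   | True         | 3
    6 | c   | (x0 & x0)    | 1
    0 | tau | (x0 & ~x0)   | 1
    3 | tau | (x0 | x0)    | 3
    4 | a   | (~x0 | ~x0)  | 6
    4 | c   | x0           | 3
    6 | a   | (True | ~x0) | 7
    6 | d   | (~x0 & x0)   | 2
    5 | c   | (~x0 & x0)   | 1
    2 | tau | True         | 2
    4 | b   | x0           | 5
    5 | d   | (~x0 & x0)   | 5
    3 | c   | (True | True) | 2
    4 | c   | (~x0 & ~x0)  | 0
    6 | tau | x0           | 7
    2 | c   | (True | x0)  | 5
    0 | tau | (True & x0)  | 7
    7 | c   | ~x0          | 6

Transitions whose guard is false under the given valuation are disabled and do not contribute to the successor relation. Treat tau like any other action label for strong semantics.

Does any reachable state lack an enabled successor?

Answer: DEADLOCK at state 1

Working:
R = {0,1,7}
  0: c→1  tau→7  [deg 2]
  1: ∅  [deadlock]
  7: ∅  [deadlock]
Path to 1: c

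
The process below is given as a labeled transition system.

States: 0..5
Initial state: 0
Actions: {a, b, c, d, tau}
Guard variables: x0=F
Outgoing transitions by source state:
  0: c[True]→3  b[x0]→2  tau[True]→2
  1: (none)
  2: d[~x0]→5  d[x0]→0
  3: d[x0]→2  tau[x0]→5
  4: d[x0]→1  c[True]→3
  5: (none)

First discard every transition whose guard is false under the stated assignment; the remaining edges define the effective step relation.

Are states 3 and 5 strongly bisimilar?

Bisimulation quotient by refinement:
  π0 = {{0,1,2,3,4,5}}
  π1 = {{0},{1,3,5},{2},{4}}
Fixed point at round 2; 4 class(es).
3∈{1,3,5}, 5∈{1,3,5}

Answer: BISIMILAR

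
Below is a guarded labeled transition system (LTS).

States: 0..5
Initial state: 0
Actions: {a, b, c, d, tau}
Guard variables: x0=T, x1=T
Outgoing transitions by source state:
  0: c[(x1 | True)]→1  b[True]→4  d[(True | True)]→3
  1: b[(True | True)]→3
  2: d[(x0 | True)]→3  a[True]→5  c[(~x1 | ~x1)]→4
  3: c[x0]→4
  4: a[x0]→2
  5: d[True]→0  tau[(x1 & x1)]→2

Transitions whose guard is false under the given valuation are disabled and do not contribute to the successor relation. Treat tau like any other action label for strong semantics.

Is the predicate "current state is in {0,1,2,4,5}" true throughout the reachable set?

Answer: INVARIANT VIOLATED at state 3

Analysis:
Allowed set {0,1,2,4,5}
R = {0,1,2,3,4,5}
  0: safe
  1: safe
  2: safe
  3: outside
  4: safe
  5: safe
reach 3 via d — violates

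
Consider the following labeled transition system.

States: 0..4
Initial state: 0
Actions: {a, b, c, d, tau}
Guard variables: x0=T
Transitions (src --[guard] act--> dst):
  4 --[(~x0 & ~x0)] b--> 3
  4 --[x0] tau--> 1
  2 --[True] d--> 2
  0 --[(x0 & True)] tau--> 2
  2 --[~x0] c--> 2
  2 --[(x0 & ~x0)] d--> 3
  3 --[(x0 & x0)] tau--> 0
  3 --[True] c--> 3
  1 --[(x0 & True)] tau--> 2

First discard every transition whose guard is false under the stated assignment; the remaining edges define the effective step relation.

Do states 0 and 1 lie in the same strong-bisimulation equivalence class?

Bisimulation quotient by refinement:
  π0 = {{0,1,2,3,4}}
  π1 = {{0,1,4},{2},{3}}
  π2 = {{0,1},{2},{3},{4}}
stable after 3 split(s): 4 block(s)
0∈{0,1}, 1∈{0,1}

Answer: BISIMILAR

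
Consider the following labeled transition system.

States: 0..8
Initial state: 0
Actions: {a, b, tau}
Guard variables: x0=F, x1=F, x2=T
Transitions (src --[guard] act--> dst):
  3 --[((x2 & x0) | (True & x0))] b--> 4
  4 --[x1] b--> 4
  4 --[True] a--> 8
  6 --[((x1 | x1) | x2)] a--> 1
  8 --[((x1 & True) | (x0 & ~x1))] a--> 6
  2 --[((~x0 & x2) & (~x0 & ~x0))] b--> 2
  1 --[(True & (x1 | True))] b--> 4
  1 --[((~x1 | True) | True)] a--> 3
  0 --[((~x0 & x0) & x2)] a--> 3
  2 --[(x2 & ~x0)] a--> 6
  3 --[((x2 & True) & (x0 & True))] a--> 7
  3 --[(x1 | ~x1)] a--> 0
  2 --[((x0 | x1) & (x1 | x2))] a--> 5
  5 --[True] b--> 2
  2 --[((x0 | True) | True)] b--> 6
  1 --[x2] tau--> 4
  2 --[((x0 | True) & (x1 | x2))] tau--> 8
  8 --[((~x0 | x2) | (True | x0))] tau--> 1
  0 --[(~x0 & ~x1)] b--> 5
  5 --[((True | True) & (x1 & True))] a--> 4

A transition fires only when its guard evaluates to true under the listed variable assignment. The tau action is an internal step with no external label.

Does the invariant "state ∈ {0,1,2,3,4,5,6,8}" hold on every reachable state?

Answer: INVARIANT HOLDS

Trace:
Allowed set {0,1,2,3,4,5,6,8}
Reach set: {0,1,2,3,4,5,6,8}
  0: safe
  1: safe
  2: safe
  3: safe
  4: safe
  5: safe
  6: safe
  8: safe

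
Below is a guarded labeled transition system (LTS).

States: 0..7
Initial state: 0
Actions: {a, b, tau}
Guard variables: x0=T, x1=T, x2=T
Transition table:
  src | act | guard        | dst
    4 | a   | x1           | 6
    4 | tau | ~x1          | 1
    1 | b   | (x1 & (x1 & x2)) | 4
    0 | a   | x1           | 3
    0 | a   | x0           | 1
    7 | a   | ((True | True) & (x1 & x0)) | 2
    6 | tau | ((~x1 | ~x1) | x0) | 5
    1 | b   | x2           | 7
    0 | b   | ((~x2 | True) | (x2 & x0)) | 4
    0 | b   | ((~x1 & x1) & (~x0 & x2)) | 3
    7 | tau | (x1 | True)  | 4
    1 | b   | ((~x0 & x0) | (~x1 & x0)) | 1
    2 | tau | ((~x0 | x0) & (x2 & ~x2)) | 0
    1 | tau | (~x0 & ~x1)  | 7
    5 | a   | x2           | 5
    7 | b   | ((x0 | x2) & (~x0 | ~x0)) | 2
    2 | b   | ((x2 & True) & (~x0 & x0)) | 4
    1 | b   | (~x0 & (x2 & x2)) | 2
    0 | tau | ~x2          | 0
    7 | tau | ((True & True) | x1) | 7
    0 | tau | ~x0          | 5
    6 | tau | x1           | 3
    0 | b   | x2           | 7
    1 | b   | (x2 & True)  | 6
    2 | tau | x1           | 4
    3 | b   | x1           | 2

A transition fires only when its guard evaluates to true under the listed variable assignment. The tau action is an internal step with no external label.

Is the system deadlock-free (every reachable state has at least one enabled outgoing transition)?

Answer: DEADLOCK-FREE

Analysis:
Reach set: {0,1,2,3,4,5,6,7}
  0: a→1  a→3  b→4  b→7  [4 out]
  1: b→4  b→6  b→7  [3 out]
  2: tau→4  [1 out]
  3: b→2  [1 out]
  4: a→6  [1 out]
  5: a→5  [1 out]
  6: tau→3  tau→5  [2 out]
  7: a→2  tau→4  tau→7  [3 out]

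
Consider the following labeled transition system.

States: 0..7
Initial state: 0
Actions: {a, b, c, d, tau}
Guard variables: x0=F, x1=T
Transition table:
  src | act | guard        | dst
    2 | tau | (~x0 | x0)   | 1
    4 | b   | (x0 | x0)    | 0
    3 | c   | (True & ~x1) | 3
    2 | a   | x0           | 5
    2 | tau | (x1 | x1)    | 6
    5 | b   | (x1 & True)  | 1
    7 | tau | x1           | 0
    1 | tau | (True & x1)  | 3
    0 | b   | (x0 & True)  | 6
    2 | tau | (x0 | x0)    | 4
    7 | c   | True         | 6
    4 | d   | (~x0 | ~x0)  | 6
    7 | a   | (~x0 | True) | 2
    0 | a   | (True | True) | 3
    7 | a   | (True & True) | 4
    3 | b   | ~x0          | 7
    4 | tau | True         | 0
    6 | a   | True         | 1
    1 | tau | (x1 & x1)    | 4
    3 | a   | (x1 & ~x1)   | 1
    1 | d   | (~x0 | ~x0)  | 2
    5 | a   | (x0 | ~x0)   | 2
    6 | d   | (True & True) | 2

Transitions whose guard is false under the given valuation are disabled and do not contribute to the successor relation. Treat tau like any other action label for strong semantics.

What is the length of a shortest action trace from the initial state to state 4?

BFS to 4:
  Layer 0: {0}
  Layer 1: {3}
  Layer 2: {7}
  Layer 3: {2,4,6}
4 enters at depth 3; path a·b·a

Answer: 3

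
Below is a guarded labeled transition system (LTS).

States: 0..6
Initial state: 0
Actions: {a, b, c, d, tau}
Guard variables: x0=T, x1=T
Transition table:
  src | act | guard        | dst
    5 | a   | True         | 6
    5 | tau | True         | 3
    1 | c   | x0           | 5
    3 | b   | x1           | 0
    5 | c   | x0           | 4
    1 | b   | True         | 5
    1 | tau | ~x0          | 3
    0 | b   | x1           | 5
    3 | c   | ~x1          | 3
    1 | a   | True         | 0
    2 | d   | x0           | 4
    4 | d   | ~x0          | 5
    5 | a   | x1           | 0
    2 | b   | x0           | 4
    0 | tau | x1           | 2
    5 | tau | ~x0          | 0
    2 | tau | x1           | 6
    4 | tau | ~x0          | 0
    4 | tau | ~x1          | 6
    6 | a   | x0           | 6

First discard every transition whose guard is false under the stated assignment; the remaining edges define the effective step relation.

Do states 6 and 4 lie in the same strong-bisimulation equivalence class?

Refine partition for ~:
  P[0] = {{0,1,2,3,4,5,6}}
  P[1] = {{0},{1},{2},{3},{4},{5},{6}}
stable after 2 split(s): 7 block(s)
6∈{6}, 4∈{4}

Answer: NOT BISIMILAR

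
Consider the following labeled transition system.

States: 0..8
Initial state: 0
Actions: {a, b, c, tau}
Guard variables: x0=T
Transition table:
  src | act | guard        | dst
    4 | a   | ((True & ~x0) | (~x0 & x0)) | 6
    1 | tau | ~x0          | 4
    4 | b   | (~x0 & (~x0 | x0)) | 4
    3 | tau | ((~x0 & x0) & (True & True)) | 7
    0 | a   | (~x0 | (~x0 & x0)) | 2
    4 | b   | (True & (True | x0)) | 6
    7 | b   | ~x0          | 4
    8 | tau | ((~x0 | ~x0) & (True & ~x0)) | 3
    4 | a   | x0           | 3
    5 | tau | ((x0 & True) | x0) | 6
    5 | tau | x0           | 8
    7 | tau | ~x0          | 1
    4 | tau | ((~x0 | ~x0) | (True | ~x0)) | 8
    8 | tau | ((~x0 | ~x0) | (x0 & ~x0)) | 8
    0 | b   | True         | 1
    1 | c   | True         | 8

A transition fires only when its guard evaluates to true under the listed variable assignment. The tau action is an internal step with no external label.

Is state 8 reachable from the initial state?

Answer: REACHABLE

Trace:
7 transition(s) survive guard evaluation.
depth 0: {0}
depth 1: {1}  cumulative {0,1}
depth 2: {8}  cumulative {0,1,8}
R = {0,1,8}
witness 8: b·c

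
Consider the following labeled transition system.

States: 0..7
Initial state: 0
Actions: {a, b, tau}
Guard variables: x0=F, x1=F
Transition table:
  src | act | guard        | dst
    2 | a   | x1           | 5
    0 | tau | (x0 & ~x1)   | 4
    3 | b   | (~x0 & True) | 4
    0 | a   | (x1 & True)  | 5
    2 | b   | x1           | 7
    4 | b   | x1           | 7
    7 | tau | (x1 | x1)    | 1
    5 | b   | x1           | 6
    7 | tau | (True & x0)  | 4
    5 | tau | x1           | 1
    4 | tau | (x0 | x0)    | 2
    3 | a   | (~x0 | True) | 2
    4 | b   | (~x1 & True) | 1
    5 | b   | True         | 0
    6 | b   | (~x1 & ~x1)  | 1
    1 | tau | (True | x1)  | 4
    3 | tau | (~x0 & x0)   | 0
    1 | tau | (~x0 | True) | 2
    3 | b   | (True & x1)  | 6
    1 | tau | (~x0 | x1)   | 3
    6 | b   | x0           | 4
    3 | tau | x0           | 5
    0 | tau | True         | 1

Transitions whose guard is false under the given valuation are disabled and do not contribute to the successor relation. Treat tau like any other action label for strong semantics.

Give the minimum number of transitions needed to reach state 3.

Answer: 2

Analysis:
Breadth-first toward 3:
  L0 = {0}
  L1 = {1}
  L2 = {2,3,4}
first hit 3 at d=2 via tau·tau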